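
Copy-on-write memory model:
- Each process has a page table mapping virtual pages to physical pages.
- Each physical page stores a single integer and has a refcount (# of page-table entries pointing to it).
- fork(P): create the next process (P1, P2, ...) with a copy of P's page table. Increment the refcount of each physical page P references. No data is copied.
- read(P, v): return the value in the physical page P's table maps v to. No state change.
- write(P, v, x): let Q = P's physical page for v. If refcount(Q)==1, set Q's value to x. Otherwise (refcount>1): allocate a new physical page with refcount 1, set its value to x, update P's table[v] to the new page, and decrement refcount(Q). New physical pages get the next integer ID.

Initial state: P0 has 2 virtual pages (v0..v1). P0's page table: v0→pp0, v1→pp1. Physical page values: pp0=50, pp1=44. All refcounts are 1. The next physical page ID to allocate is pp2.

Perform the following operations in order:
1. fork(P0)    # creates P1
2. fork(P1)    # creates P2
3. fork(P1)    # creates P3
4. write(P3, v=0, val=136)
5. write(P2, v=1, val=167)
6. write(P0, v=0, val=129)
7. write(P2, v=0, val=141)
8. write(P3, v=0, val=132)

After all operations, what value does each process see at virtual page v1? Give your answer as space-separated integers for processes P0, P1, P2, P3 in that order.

Answer: 44 44 167 44

Derivation:
Op 1: fork(P0) -> P1. 2 ppages; refcounts: pp0:2 pp1:2
Op 2: fork(P1) -> P2. 2 ppages; refcounts: pp0:3 pp1:3
Op 3: fork(P1) -> P3. 2 ppages; refcounts: pp0:4 pp1:4
Op 4: write(P3, v0, 136). refcount(pp0)=4>1 -> COPY to pp2. 3 ppages; refcounts: pp0:3 pp1:4 pp2:1
Op 5: write(P2, v1, 167). refcount(pp1)=4>1 -> COPY to pp3. 4 ppages; refcounts: pp0:3 pp1:3 pp2:1 pp3:1
Op 6: write(P0, v0, 129). refcount(pp0)=3>1 -> COPY to pp4. 5 ppages; refcounts: pp0:2 pp1:3 pp2:1 pp3:1 pp4:1
Op 7: write(P2, v0, 141). refcount(pp0)=2>1 -> COPY to pp5. 6 ppages; refcounts: pp0:1 pp1:3 pp2:1 pp3:1 pp4:1 pp5:1
Op 8: write(P3, v0, 132). refcount(pp2)=1 -> write in place. 6 ppages; refcounts: pp0:1 pp1:3 pp2:1 pp3:1 pp4:1 pp5:1
P0: v1 -> pp1 = 44
P1: v1 -> pp1 = 44
P2: v1 -> pp3 = 167
P3: v1 -> pp1 = 44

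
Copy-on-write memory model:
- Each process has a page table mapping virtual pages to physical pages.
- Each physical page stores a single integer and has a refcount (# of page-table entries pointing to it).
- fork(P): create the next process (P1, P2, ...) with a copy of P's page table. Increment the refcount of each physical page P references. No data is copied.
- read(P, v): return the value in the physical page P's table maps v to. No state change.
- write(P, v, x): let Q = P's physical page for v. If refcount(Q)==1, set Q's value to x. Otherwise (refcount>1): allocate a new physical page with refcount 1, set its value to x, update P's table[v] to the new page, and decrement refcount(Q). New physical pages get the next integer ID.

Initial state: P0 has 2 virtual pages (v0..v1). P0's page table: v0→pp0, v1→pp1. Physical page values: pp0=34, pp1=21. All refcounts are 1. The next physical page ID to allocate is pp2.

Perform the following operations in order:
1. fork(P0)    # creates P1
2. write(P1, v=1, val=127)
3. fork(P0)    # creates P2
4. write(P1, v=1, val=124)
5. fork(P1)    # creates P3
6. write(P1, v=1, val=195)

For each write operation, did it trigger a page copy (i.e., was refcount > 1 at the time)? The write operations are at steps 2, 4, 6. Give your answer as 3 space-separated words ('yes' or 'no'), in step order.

Op 1: fork(P0) -> P1. 2 ppages; refcounts: pp0:2 pp1:2
Op 2: write(P1, v1, 127). refcount(pp1)=2>1 -> COPY to pp2. 3 ppages; refcounts: pp0:2 pp1:1 pp2:1
Op 3: fork(P0) -> P2. 3 ppages; refcounts: pp0:3 pp1:2 pp2:1
Op 4: write(P1, v1, 124). refcount(pp2)=1 -> write in place. 3 ppages; refcounts: pp0:3 pp1:2 pp2:1
Op 5: fork(P1) -> P3. 3 ppages; refcounts: pp0:4 pp1:2 pp2:2
Op 6: write(P1, v1, 195). refcount(pp2)=2>1 -> COPY to pp3. 4 ppages; refcounts: pp0:4 pp1:2 pp2:1 pp3:1

yes no yes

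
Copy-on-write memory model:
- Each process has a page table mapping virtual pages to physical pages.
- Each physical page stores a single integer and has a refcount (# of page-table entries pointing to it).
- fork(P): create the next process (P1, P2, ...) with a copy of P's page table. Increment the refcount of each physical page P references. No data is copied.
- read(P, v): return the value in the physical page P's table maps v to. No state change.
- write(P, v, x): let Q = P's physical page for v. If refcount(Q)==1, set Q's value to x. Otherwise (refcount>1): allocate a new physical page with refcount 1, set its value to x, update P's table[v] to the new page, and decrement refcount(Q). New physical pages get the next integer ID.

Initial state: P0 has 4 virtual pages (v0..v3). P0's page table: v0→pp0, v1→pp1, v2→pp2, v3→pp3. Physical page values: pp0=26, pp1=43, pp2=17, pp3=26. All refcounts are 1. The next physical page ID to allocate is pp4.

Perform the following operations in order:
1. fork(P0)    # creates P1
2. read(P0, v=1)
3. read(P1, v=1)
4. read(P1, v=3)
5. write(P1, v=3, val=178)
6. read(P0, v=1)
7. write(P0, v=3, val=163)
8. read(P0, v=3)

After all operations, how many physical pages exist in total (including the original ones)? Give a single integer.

Answer: 5

Derivation:
Op 1: fork(P0) -> P1. 4 ppages; refcounts: pp0:2 pp1:2 pp2:2 pp3:2
Op 2: read(P0, v1) -> 43. No state change.
Op 3: read(P1, v1) -> 43. No state change.
Op 4: read(P1, v3) -> 26. No state change.
Op 5: write(P1, v3, 178). refcount(pp3)=2>1 -> COPY to pp4. 5 ppages; refcounts: pp0:2 pp1:2 pp2:2 pp3:1 pp4:1
Op 6: read(P0, v1) -> 43. No state change.
Op 7: write(P0, v3, 163). refcount(pp3)=1 -> write in place. 5 ppages; refcounts: pp0:2 pp1:2 pp2:2 pp3:1 pp4:1
Op 8: read(P0, v3) -> 163. No state change.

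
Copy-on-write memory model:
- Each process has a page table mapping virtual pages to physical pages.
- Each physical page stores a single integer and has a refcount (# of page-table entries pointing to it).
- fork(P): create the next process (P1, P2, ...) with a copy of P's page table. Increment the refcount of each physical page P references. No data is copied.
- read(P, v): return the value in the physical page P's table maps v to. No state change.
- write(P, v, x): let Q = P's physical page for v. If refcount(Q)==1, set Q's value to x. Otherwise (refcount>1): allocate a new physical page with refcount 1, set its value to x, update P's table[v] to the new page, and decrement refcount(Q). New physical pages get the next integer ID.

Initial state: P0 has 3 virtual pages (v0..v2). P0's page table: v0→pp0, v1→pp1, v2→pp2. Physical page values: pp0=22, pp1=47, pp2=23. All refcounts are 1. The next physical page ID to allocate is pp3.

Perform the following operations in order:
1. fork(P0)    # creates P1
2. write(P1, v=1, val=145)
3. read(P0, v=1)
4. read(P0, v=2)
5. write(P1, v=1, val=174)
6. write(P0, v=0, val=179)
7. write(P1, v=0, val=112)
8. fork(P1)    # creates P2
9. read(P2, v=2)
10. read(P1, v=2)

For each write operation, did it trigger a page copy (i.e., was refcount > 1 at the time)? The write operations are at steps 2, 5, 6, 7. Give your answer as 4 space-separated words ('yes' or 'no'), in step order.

Op 1: fork(P0) -> P1. 3 ppages; refcounts: pp0:2 pp1:2 pp2:2
Op 2: write(P1, v1, 145). refcount(pp1)=2>1 -> COPY to pp3. 4 ppages; refcounts: pp0:2 pp1:1 pp2:2 pp3:1
Op 3: read(P0, v1) -> 47. No state change.
Op 4: read(P0, v2) -> 23. No state change.
Op 5: write(P1, v1, 174). refcount(pp3)=1 -> write in place. 4 ppages; refcounts: pp0:2 pp1:1 pp2:2 pp3:1
Op 6: write(P0, v0, 179). refcount(pp0)=2>1 -> COPY to pp4. 5 ppages; refcounts: pp0:1 pp1:1 pp2:2 pp3:1 pp4:1
Op 7: write(P1, v0, 112). refcount(pp0)=1 -> write in place. 5 ppages; refcounts: pp0:1 pp1:1 pp2:2 pp3:1 pp4:1
Op 8: fork(P1) -> P2. 5 ppages; refcounts: pp0:2 pp1:1 pp2:3 pp3:2 pp4:1
Op 9: read(P2, v2) -> 23. No state change.
Op 10: read(P1, v2) -> 23. No state change.

yes no yes no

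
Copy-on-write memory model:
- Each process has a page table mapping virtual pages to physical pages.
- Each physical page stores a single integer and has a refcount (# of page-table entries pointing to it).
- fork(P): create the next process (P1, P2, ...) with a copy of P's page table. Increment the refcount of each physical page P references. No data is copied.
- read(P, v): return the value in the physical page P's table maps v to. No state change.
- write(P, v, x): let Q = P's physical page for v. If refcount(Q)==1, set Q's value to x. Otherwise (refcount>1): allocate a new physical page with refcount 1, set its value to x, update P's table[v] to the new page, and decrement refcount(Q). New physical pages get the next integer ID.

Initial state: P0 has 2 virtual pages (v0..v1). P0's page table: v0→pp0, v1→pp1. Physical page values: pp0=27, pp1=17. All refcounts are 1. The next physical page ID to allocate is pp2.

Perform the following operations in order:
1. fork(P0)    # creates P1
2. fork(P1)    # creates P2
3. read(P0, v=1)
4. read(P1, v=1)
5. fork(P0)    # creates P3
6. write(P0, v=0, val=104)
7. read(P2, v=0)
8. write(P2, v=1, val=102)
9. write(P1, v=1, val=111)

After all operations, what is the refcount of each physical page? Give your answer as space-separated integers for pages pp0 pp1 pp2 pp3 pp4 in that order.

Op 1: fork(P0) -> P1. 2 ppages; refcounts: pp0:2 pp1:2
Op 2: fork(P1) -> P2. 2 ppages; refcounts: pp0:3 pp1:3
Op 3: read(P0, v1) -> 17. No state change.
Op 4: read(P1, v1) -> 17. No state change.
Op 5: fork(P0) -> P3. 2 ppages; refcounts: pp0:4 pp1:4
Op 6: write(P0, v0, 104). refcount(pp0)=4>1 -> COPY to pp2. 3 ppages; refcounts: pp0:3 pp1:4 pp2:1
Op 7: read(P2, v0) -> 27. No state change.
Op 8: write(P2, v1, 102). refcount(pp1)=4>1 -> COPY to pp3. 4 ppages; refcounts: pp0:3 pp1:3 pp2:1 pp3:1
Op 9: write(P1, v1, 111). refcount(pp1)=3>1 -> COPY to pp4. 5 ppages; refcounts: pp0:3 pp1:2 pp2:1 pp3:1 pp4:1

Answer: 3 2 1 1 1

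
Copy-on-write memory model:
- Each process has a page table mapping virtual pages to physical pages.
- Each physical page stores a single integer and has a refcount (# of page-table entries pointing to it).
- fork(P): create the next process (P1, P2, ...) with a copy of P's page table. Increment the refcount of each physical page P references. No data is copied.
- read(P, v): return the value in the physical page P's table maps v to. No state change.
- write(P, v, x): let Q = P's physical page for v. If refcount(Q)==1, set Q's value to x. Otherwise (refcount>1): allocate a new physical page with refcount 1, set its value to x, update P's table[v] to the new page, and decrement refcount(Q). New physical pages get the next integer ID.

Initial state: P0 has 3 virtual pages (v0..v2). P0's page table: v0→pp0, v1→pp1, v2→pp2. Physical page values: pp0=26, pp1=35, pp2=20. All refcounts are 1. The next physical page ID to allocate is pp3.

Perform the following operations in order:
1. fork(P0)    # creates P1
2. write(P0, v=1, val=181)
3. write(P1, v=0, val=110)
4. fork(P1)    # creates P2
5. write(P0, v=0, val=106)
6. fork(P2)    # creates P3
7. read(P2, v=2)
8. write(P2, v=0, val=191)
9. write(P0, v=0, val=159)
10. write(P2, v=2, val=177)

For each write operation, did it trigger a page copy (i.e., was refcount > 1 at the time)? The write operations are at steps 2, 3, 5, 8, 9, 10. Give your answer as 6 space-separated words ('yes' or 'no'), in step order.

Op 1: fork(P0) -> P1. 3 ppages; refcounts: pp0:2 pp1:2 pp2:2
Op 2: write(P0, v1, 181). refcount(pp1)=2>1 -> COPY to pp3. 4 ppages; refcounts: pp0:2 pp1:1 pp2:2 pp3:1
Op 3: write(P1, v0, 110). refcount(pp0)=2>1 -> COPY to pp4. 5 ppages; refcounts: pp0:1 pp1:1 pp2:2 pp3:1 pp4:1
Op 4: fork(P1) -> P2. 5 ppages; refcounts: pp0:1 pp1:2 pp2:3 pp3:1 pp4:2
Op 5: write(P0, v0, 106). refcount(pp0)=1 -> write in place. 5 ppages; refcounts: pp0:1 pp1:2 pp2:3 pp3:1 pp4:2
Op 6: fork(P2) -> P3. 5 ppages; refcounts: pp0:1 pp1:3 pp2:4 pp3:1 pp4:3
Op 7: read(P2, v2) -> 20. No state change.
Op 8: write(P2, v0, 191). refcount(pp4)=3>1 -> COPY to pp5. 6 ppages; refcounts: pp0:1 pp1:3 pp2:4 pp3:1 pp4:2 pp5:1
Op 9: write(P0, v0, 159). refcount(pp0)=1 -> write in place. 6 ppages; refcounts: pp0:1 pp1:3 pp2:4 pp3:1 pp4:2 pp5:1
Op 10: write(P2, v2, 177). refcount(pp2)=4>1 -> COPY to pp6. 7 ppages; refcounts: pp0:1 pp1:3 pp2:3 pp3:1 pp4:2 pp5:1 pp6:1

yes yes no yes no yes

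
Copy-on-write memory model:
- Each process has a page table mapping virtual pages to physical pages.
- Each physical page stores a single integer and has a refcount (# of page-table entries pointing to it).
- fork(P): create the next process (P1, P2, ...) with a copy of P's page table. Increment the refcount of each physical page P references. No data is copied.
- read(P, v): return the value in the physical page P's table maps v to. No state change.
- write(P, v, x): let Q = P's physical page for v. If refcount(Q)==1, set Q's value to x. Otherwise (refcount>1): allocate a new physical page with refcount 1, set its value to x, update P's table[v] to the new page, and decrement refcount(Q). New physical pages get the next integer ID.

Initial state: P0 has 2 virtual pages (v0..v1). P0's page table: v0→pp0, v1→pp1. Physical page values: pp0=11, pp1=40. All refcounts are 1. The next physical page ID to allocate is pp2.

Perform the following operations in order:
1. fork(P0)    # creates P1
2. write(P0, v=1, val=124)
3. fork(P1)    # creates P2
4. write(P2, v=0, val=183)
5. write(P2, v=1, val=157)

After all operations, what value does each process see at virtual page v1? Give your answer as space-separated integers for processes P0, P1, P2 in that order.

Op 1: fork(P0) -> P1. 2 ppages; refcounts: pp0:2 pp1:2
Op 2: write(P0, v1, 124). refcount(pp1)=2>1 -> COPY to pp2. 3 ppages; refcounts: pp0:2 pp1:1 pp2:1
Op 3: fork(P1) -> P2. 3 ppages; refcounts: pp0:3 pp1:2 pp2:1
Op 4: write(P2, v0, 183). refcount(pp0)=3>1 -> COPY to pp3. 4 ppages; refcounts: pp0:2 pp1:2 pp2:1 pp3:1
Op 5: write(P2, v1, 157). refcount(pp1)=2>1 -> COPY to pp4. 5 ppages; refcounts: pp0:2 pp1:1 pp2:1 pp3:1 pp4:1
P0: v1 -> pp2 = 124
P1: v1 -> pp1 = 40
P2: v1 -> pp4 = 157

Answer: 124 40 157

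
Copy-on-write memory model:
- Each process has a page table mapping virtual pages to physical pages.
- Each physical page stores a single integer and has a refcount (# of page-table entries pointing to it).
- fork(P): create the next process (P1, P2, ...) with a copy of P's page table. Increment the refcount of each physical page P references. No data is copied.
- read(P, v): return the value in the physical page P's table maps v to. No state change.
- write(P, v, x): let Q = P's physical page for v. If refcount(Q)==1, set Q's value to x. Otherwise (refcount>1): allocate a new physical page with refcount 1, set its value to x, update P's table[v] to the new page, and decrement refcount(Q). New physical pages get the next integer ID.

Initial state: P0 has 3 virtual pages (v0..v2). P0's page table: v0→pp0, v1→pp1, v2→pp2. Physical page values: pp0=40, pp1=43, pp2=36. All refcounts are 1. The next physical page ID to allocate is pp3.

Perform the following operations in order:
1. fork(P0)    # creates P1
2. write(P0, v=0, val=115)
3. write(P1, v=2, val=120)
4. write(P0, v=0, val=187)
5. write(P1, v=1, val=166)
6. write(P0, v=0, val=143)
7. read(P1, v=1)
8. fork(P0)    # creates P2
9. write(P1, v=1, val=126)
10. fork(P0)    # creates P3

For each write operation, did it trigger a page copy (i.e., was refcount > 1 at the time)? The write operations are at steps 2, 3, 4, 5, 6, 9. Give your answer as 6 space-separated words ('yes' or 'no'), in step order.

Op 1: fork(P0) -> P1. 3 ppages; refcounts: pp0:2 pp1:2 pp2:2
Op 2: write(P0, v0, 115). refcount(pp0)=2>1 -> COPY to pp3. 4 ppages; refcounts: pp0:1 pp1:2 pp2:2 pp3:1
Op 3: write(P1, v2, 120). refcount(pp2)=2>1 -> COPY to pp4. 5 ppages; refcounts: pp0:1 pp1:2 pp2:1 pp3:1 pp4:1
Op 4: write(P0, v0, 187). refcount(pp3)=1 -> write in place. 5 ppages; refcounts: pp0:1 pp1:2 pp2:1 pp3:1 pp4:1
Op 5: write(P1, v1, 166). refcount(pp1)=2>1 -> COPY to pp5. 6 ppages; refcounts: pp0:1 pp1:1 pp2:1 pp3:1 pp4:1 pp5:1
Op 6: write(P0, v0, 143). refcount(pp3)=1 -> write in place. 6 ppages; refcounts: pp0:1 pp1:1 pp2:1 pp3:1 pp4:1 pp5:1
Op 7: read(P1, v1) -> 166. No state change.
Op 8: fork(P0) -> P2. 6 ppages; refcounts: pp0:1 pp1:2 pp2:2 pp3:2 pp4:1 pp5:1
Op 9: write(P1, v1, 126). refcount(pp5)=1 -> write in place. 6 ppages; refcounts: pp0:1 pp1:2 pp2:2 pp3:2 pp4:1 pp5:1
Op 10: fork(P0) -> P3. 6 ppages; refcounts: pp0:1 pp1:3 pp2:3 pp3:3 pp4:1 pp5:1

yes yes no yes no no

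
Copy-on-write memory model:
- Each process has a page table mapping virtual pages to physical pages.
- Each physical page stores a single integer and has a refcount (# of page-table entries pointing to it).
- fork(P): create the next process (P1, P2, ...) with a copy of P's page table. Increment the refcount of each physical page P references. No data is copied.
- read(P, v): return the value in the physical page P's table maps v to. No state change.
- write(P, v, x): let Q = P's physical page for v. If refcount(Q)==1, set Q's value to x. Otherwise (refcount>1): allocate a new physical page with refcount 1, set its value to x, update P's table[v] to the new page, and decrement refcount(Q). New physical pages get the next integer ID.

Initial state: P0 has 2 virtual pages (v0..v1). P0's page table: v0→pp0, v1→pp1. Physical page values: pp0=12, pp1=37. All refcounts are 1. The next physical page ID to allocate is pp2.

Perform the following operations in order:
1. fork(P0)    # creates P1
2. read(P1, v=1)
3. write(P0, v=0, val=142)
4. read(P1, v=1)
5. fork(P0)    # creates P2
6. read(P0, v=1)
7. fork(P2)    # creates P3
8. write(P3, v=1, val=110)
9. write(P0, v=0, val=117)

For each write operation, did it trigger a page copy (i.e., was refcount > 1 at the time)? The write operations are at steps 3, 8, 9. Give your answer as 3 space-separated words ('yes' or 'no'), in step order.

Op 1: fork(P0) -> P1. 2 ppages; refcounts: pp0:2 pp1:2
Op 2: read(P1, v1) -> 37. No state change.
Op 3: write(P0, v0, 142). refcount(pp0)=2>1 -> COPY to pp2. 3 ppages; refcounts: pp0:1 pp1:2 pp2:1
Op 4: read(P1, v1) -> 37. No state change.
Op 5: fork(P0) -> P2. 3 ppages; refcounts: pp0:1 pp1:3 pp2:2
Op 6: read(P0, v1) -> 37. No state change.
Op 7: fork(P2) -> P3. 3 ppages; refcounts: pp0:1 pp1:4 pp2:3
Op 8: write(P3, v1, 110). refcount(pp1)=4>1 -> COPY to pp3. 4 ppages; refcounts: pp0:1 pp1:3 pp2:3 pp3:1
Op 9: write(P0, v0, 117). refcount(pp2)=3>1 -> COPY to pp4. 5 ppages; refcounts: pp0:1 pp1:3 pp2:2 pp3:1 pp4:1

yes yes yes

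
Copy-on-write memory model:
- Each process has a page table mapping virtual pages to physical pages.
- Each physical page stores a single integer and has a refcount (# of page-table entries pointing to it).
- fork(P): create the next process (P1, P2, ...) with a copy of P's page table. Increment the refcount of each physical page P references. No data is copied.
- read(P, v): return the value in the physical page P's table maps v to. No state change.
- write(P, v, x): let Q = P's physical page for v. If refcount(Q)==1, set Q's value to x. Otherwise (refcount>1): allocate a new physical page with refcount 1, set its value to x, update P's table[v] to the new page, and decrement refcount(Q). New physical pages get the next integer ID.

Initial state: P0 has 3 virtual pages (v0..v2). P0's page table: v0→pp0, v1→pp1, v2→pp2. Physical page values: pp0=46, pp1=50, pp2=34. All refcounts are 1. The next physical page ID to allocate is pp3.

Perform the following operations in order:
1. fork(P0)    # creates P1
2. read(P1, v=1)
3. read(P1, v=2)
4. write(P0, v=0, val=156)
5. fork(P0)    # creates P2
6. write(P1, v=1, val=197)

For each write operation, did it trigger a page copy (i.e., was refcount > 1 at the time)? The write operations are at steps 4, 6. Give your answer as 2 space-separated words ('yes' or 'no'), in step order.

Op 1: fork(P0) -> P1. 3 ppages; refcounts: pp0:2 pp1:2 pp2:2
Op 2: read(P1, v1) -> 50. No state change.
Op 3: read(P1, v2) -> 34. No state change.
Op 4: write(P0, v0, 156). refcount(pp0)=2>1 -> COPY to pp3. 4 ppages; refcounts: pp0:1 pp1:2 pp2:2 pp3:1
Op 5: fork(P0) -> P2. 4 ppages; refcounts: pp0:1 pp1:3 pp2:3 pp3:2
Op 6: write(P1, v1, 197). refcount(pp1)=3>1 -> COPY to pp4. 5 ppages; refcounts: pp0:1 pp1:2 pp2:3 pp3:2 pp4:1

yes yes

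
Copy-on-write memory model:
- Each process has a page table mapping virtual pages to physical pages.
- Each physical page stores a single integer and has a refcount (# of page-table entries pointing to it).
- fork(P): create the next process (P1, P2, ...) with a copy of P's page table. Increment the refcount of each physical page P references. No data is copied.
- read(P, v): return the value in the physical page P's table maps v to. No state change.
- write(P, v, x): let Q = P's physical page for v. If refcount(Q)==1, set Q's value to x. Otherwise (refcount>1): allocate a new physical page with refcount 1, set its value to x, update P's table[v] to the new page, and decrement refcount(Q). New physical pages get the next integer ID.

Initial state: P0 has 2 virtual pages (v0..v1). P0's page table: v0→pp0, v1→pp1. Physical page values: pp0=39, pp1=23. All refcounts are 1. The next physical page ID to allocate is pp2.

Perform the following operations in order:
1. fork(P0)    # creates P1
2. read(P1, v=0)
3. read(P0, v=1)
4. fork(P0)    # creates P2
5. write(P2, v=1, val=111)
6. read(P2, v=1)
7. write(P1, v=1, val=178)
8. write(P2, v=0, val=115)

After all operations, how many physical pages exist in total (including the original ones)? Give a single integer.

Op 1: fork(P0) -> P1. 2 ppages; refcounts: pp0:2 pp1:2
Op 2: read(P1, v0) -> 39. No state change.
Op 3: read(P0, v1) -> 23. No state change.
Op 4: fork(P0) -> P2. 2 ppages; refcounts: pp0:3 pp1:3
Op 5: write(P2, v1, 111). refcount(pp1)=3>1 -> COPY to pp2. 3 ppages; refcounts: pp0:3 pp1:2 pp2:1
Op 6: read(P2, v1) -> 111. No state change.
Op 7: write(P1, v1, 178). refcount(pp1)=2>1 -> COPY to pp3. 4 ppages; refcounts: pp0:3 pp1:1 pp2:1 pp3:1
Op 8: write(P2, v0, 115). refcount(pp0)=3>1 -> COPY to pp4. 5 ppages; refcounts: pp0:2 pp1:1 pp2:1 pp3:1 pp4:1

Answer: 5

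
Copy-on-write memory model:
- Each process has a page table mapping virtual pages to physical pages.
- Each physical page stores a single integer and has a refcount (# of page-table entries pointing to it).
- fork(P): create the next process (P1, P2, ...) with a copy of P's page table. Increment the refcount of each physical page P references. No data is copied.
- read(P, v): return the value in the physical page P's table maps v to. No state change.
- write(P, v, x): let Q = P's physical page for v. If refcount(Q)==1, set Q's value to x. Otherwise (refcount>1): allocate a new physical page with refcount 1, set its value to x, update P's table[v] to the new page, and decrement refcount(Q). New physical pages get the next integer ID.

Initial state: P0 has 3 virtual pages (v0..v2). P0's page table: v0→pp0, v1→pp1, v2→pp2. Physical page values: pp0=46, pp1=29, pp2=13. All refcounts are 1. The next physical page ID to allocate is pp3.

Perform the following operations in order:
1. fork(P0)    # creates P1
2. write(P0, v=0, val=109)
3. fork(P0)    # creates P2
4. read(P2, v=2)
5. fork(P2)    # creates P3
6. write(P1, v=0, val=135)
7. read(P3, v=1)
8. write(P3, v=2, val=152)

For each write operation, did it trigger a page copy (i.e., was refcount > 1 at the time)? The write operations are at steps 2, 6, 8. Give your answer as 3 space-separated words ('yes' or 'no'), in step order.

Op 1: fork(P0) -> P1. 3 ppages; refcounts: pp0:2 pp1:2 pp2:2
Op 2: write(P0, v0, 109). refcount(pp0)=2>1 -> COPY to pp3. 4 ppages; refcounts: pp0:1 pp1:2 pp2:2 pp3:1
Op 3: fork(P0) -> P2. 4 ppages; refcounts: pp0:1 pp1:3 pp2:3 pp3:2
Op 4: read(P2, v2) -> 13. No state change.
Op 5: fork(P2) -> P3. 4 ppages; refcounts: pp0:1 pp1:4 pp2:4 pp3:3
Op 6: write(P1, v0, 135). refcount(pp0)=1 -> write in place. 4 ppages; refcounts: pp0:1 pp1:4 pp2:4 pp3:3
Op 7: read(P3, v1) -> 29. No state change.
Op 8: write(P3, v2, 152). refcount(pp2)=4>1 -> COPY to pp4. 5 ppages; refcounts: pp0:1 pp1:4 pp2:3 pp3:3 pp4:1

yes no yes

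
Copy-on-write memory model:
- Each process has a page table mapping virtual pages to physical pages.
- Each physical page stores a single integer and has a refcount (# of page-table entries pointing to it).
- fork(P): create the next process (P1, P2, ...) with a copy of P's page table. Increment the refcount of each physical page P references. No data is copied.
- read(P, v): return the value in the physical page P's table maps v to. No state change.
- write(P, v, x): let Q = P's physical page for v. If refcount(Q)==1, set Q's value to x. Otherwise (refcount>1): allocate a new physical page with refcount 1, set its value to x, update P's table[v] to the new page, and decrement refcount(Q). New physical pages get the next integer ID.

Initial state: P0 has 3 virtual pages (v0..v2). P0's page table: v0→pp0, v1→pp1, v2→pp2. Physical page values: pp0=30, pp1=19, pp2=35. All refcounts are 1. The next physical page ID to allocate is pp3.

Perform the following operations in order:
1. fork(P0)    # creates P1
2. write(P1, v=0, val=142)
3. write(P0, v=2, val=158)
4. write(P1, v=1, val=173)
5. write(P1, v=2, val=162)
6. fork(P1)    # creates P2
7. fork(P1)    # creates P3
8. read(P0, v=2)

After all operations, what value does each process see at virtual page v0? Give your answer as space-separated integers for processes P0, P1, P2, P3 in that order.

Answer: 30 142 142 142

Derivation:
Op 1: fork(P0) -> P1. 3 ppages; refcounts: pp0:2 pp1:2 pp2:2
Op 2: write(P1, v0, 142). refcount(pp0)=2>1 -> COPY to pp3. 4 ppages; refcounts: pp0:1 pp1:2 pp2:2 pp3:1
Op 3: write(P0, v2, 158). refcount(pp2)=2>1 -> COPY to pp4. 5 ppages; refcounts: pp0:1 pp1:2 pp2:1 pp3:1 pp4:1
Op 4: write(P1, v1, 173). refcount(pp1)=2>1 -> COPY to pp5. 6 ppages; refcounts: pp0:1 pp1:1 pp2:1 pp3:1 pp4:1 pp5:1
Op 5: write(P1, v2, 162). refcount(pp2)=1 -> write in place. 6 ppages; refcounts: pp0:1 pp1:1 pp2:1 pp3:1 pp4:1 pp5:1
Op 6: fork(P1) -> P2. 6 ppages; refcounts: pp0:1 pp1:1 pp2:2 pp3:2 pp4:1 pp5:2
Op 7: fork(P1) -> P3. 6 ppages; refcounts: pp0:1 pp1:1 pp2:3 pp3:3 pp4:1 pp5:3
Op 8: read(P0, v2) -> 158. No state change.
P0: v0 -> pp0 = 30
P1: v0 -> pp3 = 142
P2: v0 -> pp3 = 142
P3: v0 -> pp3 = 142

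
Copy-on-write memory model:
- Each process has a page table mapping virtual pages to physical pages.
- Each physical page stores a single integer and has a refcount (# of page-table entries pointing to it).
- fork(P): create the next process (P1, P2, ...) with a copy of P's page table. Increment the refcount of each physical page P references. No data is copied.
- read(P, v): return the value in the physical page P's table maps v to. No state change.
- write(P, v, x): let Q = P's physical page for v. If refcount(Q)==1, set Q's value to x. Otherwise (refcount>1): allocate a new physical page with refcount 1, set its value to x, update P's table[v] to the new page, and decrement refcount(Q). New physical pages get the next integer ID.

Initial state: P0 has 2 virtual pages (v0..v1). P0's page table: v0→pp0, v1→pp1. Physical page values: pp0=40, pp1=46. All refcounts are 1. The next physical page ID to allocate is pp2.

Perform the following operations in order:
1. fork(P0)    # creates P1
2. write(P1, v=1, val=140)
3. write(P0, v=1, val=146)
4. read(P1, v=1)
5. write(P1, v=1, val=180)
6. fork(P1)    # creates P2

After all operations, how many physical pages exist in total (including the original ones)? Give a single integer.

Op 1: fork(P0) -> P1. 2 ppages; refcounts: pp0:2 pp1:2
Op 2: write(P1, v1, 140). refcount(pp1)=2>1 -> COPY to pp2. 3 ppages; refcounts: pp0:2 pp1:1 pp2:1
Op 3: write(P0, v1, 146). refcount(pp1)=1 -> write in place. 3 ppages; refcounts: pp0:2 pp1:1 pp2:1
Op 4: read(P1, v1) -> 140. No state change.
Op 5: write(P1, v1, 180). refcount(pp2)=1 -> write in place. 3 ppages; refcounts: pp0:2 pp1:1 pp2:1
Op 6: fork(P1) -> P2. 3 ppages; refcounts: pp0:3 pp1:1 pp2:2

Answer: 3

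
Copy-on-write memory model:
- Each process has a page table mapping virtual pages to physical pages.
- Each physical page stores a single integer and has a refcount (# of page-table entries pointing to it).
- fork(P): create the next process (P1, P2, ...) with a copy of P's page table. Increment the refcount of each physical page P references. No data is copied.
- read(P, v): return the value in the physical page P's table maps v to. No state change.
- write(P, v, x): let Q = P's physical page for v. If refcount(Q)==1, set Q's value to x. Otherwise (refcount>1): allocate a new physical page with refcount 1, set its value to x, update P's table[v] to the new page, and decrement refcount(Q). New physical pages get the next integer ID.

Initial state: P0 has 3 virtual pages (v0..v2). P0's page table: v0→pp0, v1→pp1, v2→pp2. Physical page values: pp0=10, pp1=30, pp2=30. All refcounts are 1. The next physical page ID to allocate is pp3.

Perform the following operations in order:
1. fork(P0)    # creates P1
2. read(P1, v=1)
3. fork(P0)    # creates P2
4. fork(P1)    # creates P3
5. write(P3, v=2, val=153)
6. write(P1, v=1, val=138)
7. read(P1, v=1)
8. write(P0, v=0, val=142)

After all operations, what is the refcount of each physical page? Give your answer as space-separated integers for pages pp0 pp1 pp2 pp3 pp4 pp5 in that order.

Op 1: fork(P0) -> P1. 3 ppages; refcounts: pp0:2 pp1:2 pp2:2
Op 2: read(P1, v1) -> 30. No state change.
Op 3: fork(P0) -> P2. 3 ppages; refcounts: pp0:3 pp1:3 pp2:3
Op 4: fork(P1) -> P3. 3 ppages; refcounts: pp0:4 pp1:4 pp2:4
Op 5: write(P3, v2, 153). refcount(pp2)=4>1 -> COPY to pp3. 4 ppages; refcounts: pp0:4 pp1:4 pp2:3 pp3:1
Op 6: write(P1, v1, 138). refcount(pp1)=4>1 -> COPY to pp4. 5 ppages; refcounts: pp0:4 pp1:3 pp2:3 pp3:1 pp4:1
Op 7: read(P1, v1) -> 138. No state change.
Op 8: write(P0, v0, 142). refcount(pp0)=4>1 -> COPY to pp5. 6 ppages; refcounts: pp0:3 pp1:3 pp2:3 pp3:1 pp4:1 pp5:1

Answer: 3 3 3 1 1 1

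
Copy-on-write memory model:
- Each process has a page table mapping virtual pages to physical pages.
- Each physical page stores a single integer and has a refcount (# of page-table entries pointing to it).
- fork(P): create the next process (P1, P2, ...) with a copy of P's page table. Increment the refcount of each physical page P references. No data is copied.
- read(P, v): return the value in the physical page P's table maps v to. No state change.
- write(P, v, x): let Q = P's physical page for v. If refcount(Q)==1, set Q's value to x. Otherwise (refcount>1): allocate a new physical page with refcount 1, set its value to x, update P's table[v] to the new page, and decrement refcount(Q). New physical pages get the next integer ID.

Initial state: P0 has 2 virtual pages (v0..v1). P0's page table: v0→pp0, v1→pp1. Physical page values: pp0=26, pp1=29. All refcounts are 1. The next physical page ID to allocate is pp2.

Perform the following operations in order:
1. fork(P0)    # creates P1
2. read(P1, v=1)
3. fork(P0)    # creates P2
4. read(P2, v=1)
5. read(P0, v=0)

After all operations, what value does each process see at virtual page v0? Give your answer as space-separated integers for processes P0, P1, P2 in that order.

Op 1: fork(P0) -> P1. 2 ppages; refcounts: pp0:2 pp1:2
Op 2: read(P1, v1) -> 29. No state change.
Op 3: fork(P0) -> P2. 2 ppages; refcounts: pp0:3 pp1:3
Op 4: read(P2, v1) -> 29. No state change.
Op 5: read(P0, v0) -> 26. No state change.
P0: v0 -> pp0 = 26
P1: v0 -> pp0 = 26
P2: v0 -> pp0 = 26

Answer: 26 26 26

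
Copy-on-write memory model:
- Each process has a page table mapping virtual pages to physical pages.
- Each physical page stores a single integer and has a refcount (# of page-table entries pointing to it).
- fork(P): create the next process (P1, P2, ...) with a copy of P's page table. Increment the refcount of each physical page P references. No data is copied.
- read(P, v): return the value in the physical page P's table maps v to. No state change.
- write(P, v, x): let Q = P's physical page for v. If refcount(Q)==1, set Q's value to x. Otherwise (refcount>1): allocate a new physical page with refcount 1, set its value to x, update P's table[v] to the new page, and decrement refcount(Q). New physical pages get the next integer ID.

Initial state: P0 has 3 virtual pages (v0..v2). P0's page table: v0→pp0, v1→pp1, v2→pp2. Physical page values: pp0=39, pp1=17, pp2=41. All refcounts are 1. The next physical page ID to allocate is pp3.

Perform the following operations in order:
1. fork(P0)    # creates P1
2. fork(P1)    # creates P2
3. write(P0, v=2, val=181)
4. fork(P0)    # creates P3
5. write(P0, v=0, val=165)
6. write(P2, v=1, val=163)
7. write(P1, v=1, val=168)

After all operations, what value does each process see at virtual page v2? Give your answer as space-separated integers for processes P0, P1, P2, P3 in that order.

Answer: 181 41 41 181

Derivation:
Op 1: fork(P0) -> P1. 3 ppages; refcounts: pp0:2 pp1:2 pp2:2
Op 2: fork(P1) -> P2. 3 ppages; refcounts: pp0:3 pp1:3 pp2:3
Op 3: write(P0, v2, 181). refcount(pp2)=3>1 -> COPY to pp3. 4 ppages; refcounts: pp0:3 pp1:3 pp2:2 pp3:1
Op 4: fork(P0) -> P3. 4 ppages; refcounts: pp0:4 pp1:4 pp2:2 pp3:2
Op 5: write(P0, v0, 165). refcount(pp0)=4>1 -> COPY to pp4. 5 ppages; refcounts: pp0:3 pp1:4 pp2:2 pp3:2 pp4:1
Op 6: write(P2, v1, 163). refcount(pp1)=4>1 -> COPY to pp5. 6 ppages; refcounts: pp0:3 pp1:3 pp2:2 pp3:2 pp4:1 pp5:1
Op 7: write(P1, v1, 168). refcount(pp1)=3>1 -> COPY to pp6. 7 ppages; refcounts: pp0:3 pp1:2 pp2:2 pp3:2 pp4:1 pp5:1 pp6:1
P0: v2 -> pp3 = 181
P1: v2 -> pp2 = 41
P2: v2 -> pp2 = 41
P3: v2 -> pp3 = 181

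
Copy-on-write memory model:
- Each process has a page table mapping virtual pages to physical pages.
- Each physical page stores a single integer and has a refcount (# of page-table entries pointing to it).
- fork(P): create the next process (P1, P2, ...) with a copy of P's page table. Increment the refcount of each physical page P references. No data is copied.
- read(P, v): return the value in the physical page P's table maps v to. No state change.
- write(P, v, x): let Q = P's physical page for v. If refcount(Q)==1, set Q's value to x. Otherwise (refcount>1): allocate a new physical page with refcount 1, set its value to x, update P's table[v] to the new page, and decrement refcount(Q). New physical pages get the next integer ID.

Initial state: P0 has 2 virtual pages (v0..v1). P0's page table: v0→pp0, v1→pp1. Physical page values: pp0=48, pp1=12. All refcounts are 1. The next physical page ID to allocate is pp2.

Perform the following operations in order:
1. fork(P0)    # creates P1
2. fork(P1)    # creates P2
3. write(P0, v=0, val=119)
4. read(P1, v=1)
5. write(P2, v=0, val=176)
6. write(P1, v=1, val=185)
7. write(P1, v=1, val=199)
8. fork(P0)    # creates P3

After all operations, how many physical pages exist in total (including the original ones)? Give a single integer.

Answer: 5

Derivation:
Op 1: fork(P0) -> P1. 2 ppages; refcounts: pp0:2 pp1:2
Op 2: fork(P1) -> P2. 2 ppages; refcounts: pp0:3 pp1:3
Op 3: write(P0, v0, 119). refcount(pp0)=3>1 -> COPY to pp2. 3 ppages; refcounts: pp0:2 pp1:3 pp2:1
Op 4: read(P1, v1) -> 12. No state change.
Op 5: write(P2, v0, 176). refcount(pp0)=2>1 -> COPY to pp3. 4 ppages; refcounts: pp0:1 pp1:3 pp2:1 pp3:1
Op 6: write(P1, v1, 185). refcount(pp1)=3>1 -> COPY to pp4. 5 ppages; refcounts: pp0:1 pp1:2 pp2:1 pp3:1 pp4:1
Op 7: write(P1, v1, 199). refcount(pp4)=1 -> write in place. 5 ppages; refcounts: pp0:1 pp1:2 pp2:1 pp3:1 pp4:1
Op 8: fork(P0) -> P3. 5 ppages; refcounts: pp0:1 pp1:3 pp2:2 pp3:1 pp4:1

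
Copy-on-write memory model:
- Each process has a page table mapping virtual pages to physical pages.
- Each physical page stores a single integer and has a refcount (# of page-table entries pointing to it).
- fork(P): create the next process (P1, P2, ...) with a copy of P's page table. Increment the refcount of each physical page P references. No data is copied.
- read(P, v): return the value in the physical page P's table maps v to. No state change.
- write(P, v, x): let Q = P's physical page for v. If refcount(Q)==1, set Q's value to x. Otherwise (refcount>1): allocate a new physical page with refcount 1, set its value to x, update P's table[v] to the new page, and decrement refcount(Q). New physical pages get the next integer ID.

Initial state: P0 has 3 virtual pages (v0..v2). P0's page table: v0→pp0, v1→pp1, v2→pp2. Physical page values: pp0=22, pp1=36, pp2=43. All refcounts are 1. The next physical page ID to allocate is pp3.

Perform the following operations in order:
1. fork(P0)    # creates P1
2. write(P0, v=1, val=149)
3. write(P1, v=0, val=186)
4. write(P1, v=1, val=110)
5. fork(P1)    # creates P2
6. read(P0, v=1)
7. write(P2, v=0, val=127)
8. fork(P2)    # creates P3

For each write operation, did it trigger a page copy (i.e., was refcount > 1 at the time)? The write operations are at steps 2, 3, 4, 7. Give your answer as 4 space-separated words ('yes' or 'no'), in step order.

Op 1: fork(P0) -> P1. 3 ppages; refcounts: pp0:2 pp1:2 pp2:2
Op 2: write(P0, v1, 149). refcount(pp1)=2>1 -> COPY to pp3. 4 ppages; refcounts: pp0:2 pp1:1 pp2:2 pp3:1
Op 3: write(P1, v0, 186). refcount(pp0)=2>1 -> COPY to pp4. 5 ppages; refcounts: pp0:1 pp1:1 pp2:2 pp3:1 pp4:1
Op 4: write(P1, v1, 110). refcount(pp1)=1 -> write in place. 5 ppages; refcounts: pp0:1 pp1:1 pp2:2 pp3:1 pp4:1
Op 5: fork(P1) -> P2. 5 ppages; refcounts: pp0:1 pp1:2 pp2:3 pp3:1 pp4:2
Op 6: read(P0, v1) -> 149. No state change.
Op 7: write(P2, v0, 127). refcount(pp4)=2>1 -> COPY to pp5. 6 ppages; refcounts: pp0:1 pp1:2 pp2:3 pp3:1 pp4:1 pp5:1
Op 8: fork(P2) -> P3. 6 ppages; refcounts: pp0:1 pp1:3 pp2:4 pp3:1 pp4:1 pp5:2

yes yes no yes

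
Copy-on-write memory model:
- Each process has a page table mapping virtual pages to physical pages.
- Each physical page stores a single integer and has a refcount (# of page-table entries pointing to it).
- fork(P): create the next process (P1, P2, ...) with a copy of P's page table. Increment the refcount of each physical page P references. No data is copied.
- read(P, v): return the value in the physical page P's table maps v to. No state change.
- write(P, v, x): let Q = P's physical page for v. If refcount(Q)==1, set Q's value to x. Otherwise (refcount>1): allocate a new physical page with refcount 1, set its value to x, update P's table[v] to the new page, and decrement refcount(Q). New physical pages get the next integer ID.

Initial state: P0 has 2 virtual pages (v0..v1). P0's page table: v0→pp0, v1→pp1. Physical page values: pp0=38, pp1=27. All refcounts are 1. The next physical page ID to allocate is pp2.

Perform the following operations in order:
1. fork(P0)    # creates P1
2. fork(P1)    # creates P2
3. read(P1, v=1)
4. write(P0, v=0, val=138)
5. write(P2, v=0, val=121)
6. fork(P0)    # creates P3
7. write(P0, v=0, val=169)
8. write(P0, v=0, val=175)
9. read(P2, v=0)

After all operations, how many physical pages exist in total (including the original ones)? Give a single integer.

Answer: 5

Derivation:
Op 1: fork(P0) -> P1. 2 ppages; refcounts: pp0:2 pp1:2
Op 2: fork(P1) -> P2. 2 ppages; refcounts: pp0:3 pp1:3
Op 3: read(P1, v1) -> 27. No state change.
Op 4: write(P0, v0, 138). refcount(pp0)=3>1 -> COPY to pp2. 3 ppages; refcounts: pp0:2 pp1:3 pp2:1
Op 5: write(P2, v0, 121). refcount(pp0)=2>1 -> COPY to pp3. 4 ppages; refcounts: pp0:1 pp1:3 pp2:1 pp3:1
Op 6: fork(P0) -> P3. 4 ppages; refcounts: pp0:1 pp1:4 pp2:2 pp3:1
Op 7: write(P0, v0, 169). refcount(pp2)=2>1 -> COPY to pp4. 5 ppages; refcounts: pp0:1 pp1:4 pp2:1 pp3:1 pp4:1
Op 8: write(P0, v0, 175). refcount(pp4)=1 -> write in place. 5 ppages; refcounts: pp0:1 pp1:4 pp2:1 pp3:1 pp4:1
Op 9: read(P2, v0) -> 121. No state change.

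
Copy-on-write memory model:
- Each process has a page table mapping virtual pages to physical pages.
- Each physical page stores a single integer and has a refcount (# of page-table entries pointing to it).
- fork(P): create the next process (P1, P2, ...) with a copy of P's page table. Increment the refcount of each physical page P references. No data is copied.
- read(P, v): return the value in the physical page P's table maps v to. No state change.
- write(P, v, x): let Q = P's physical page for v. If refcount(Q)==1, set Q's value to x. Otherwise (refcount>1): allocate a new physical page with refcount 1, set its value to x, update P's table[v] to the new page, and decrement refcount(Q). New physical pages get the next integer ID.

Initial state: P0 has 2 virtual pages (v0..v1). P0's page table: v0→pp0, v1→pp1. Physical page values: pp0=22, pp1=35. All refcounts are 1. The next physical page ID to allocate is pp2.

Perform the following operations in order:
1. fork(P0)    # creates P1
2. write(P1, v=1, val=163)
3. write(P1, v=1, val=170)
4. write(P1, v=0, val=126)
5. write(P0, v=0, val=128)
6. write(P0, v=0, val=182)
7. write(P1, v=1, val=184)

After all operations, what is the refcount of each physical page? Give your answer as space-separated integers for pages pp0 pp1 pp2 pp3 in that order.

Op 1: fork(P0) -> P1. 2 ppages; refcounts: pp0:2 pp1:2
Op 2: write(P1, v1, 163). refcount(pp1)=2>1 -> COPY to pp2. 3 ppages; refcounts: pp0:2 pp1:1 pp2:1
Op 3: write(P1, v1, 170). refcount(pp2)=1 -> write in place. 3 ppages; refcounts: pp0:2 pp1:1 pp2:1
Op 4: write(P1, v0, 126). refcount(pp0)=2>1 -> COPY to pp3. 4 ppages; refcounts: pp0:1 pp1:1 pp2:1 pp3:1
Op 5: write(P0, v0, 128). refcount(pp0)=1 -> write in place. 4 ppages; refcounts: pp0:1 pp1:1 pp2:1 pp3:1
Op 6: write(P0, v0, 182). refcount(pp0)=1 -> write in place. 4 ppages; refcounts: pp0:1 pp1:1 pp2:1 pp3:1
Op 7: write(P1, v1, 184). refcount(pp2)=1 -> write in place. 4 ppages; refcounts: pp0:1 pp1:1 pp2:1 pp3:1

Answer: 1 1 1 1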